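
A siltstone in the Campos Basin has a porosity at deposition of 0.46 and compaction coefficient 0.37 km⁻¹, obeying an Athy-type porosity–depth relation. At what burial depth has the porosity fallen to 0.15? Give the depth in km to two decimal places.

Invert Athy's law: z = ln(phi₀/phi) / c
z = ln(0.46/0.15) / 0.37 = ln(3.067) / 0.37 = 1.1206 / 0.37 = 3.029 km

3.03 km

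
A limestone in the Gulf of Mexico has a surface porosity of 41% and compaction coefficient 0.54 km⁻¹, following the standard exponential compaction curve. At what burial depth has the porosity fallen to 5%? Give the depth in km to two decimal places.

3.90 km

Invert Athy's law: d = ln(phi₀/phi) / β
d = ln(0.41/0.05) / 0.54 = ln(8.2) / 0.54 = 2.1041 / 0.54 = 3.897 km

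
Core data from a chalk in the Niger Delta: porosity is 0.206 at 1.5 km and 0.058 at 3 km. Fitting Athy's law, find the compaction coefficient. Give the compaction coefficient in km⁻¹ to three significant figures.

Athy: n(Z) = n₀ e^(−βZ) ⇒ n₁/n₂ = e^{β(Z₂−Z₁)} ⇒ β = ln(n₁/n₂)/(Z₂−Z₁)
β = ln(0.206/0.058) / (3 − 1.5) = ln(3.552) / 1.5 = 1.2674 / 1.5 = 0.845 km⁻¹

0.845 km⁻¹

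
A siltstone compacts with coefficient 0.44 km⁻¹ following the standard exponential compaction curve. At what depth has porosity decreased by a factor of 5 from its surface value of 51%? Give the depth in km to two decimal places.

n/n₀ = 1/5 ⇒ exp(−k·Z) = 1/5 ⇒ Z = ln(5) / k
Z = 1.6094 / 0.44 = 3.658 km

3.66 km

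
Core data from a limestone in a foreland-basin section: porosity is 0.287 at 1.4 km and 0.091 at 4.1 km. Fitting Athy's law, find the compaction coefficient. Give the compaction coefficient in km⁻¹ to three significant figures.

Athy: phi(d) = phi₀ e^(−βd) ⇒ phi₁/phi₂ = e^{β(d₂−d₁)} ⇒ β = ln(phi₁/phi₂)/(d₂−d₁)
β = ln(0.287/0.091) / (4.1 − 1.4) = ln(3.154) / 2.7 = 1.1486 / 2.7 = 0.4254 km⁻¹

0.425 km⁻¹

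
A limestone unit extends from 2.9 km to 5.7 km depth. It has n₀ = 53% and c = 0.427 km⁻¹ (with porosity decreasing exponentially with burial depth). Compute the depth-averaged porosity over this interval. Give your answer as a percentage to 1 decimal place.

⟨n⟩ = (1/(z₂−z₁)) ∫ n₀ e^(−cz) dz = n₀·(e^(−c·z₁) − e^(−c·z₂)) / (c·(z₂−z₁))
e^(−0.427×2.9) = 0.2899; e^(−0.427×5.7) = 0.0877
⟨n⟩ = 0.53 × (0.2899 − 0.0877) / (0.427 × 2.8) = 0.53 × 0.1691 = 0.0896

9.0%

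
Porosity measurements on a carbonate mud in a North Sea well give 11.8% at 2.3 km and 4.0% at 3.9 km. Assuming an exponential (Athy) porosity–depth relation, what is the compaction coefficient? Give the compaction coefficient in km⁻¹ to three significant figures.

0.676 km⁻¹

Athy: phi(Z) = phi₀ e^(−cZ) ⇒ phi₁/phi₂ = e^{c(Z₂−Z₁)} ⇒ c = ln(phi₁/phi₂)/(Z₂−Z₁)
c = ln(0.118/0.04) / (3.9 − 2.3) = ln(2.95) / 1.6 = 1.0818 / 1.6 = 0.6761 km⁻¹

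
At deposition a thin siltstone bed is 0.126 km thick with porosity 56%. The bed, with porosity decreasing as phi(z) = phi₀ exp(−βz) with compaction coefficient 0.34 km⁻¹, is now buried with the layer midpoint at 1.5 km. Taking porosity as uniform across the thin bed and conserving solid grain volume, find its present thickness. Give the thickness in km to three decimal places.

Porosity at 1.5 km: phi = 0.56·exp(−0.34×1.5) = 0.3363
Solid-volume conservation: h(1−phi) = h₀(1−phi₀) ⇒ h = h₀·(1−phi₀)/(1−phi)
h = 0.126 × (1 − 0.56)/(1 − 0.3363) = 0.126 × 0.6629 = 0.0835 km

0.084 km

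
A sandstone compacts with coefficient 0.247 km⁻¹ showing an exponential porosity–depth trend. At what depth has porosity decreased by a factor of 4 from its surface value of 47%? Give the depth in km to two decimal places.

φ/φ₀ = 1/4 ⇒ exp(−k·z) = 1/4 ⇒ z = ln(4) / k
z = 1.3863 / 0.247 = 5.613 km

5.61 km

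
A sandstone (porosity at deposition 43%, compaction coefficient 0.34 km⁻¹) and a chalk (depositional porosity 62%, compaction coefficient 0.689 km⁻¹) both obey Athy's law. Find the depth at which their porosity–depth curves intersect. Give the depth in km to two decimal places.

Set phi₀ₐ e^(−βₐd) = phi₀ᵦ e^(−βᵦd) ⇒ ln(phi₀ₐ/phi₀ᵦ) = (βₐ − βᵦ)·d
d = ln(0.43/0.62) / (0.34 − 0.689) = -0.3659 / -0.349 = 1.049 km

1.05 km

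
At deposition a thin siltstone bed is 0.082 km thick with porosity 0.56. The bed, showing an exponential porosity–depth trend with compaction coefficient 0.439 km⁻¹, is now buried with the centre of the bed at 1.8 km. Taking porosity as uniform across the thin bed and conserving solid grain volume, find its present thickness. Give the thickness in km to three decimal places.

Porosity at 1.8 km: φ = 0.56·exp(−0.439×1.8) = 0.2541
Solid-volume conservation: h(1−φ) = h₀(1−φ₀) ⇒ h = h₀·(1−φ₀)/(1−φ)
h = 0.082 × (1 − 0.56)/(1 − 0.2541) = 0.082 × 0.5899 = 0.0484 km

0.048 km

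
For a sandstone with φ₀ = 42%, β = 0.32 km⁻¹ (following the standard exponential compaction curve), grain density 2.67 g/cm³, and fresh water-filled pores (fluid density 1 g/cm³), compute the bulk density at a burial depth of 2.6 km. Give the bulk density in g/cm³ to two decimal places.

Porosity at depth: φ = 0.42·exp(−0.32×2.6) = 0.42×0.4352 = 0.1828
Bulk density: ρ_b = (1−φ)ρ_g + φ·ρ_f = 0.8172×2.67 + 0.1828×1
       = 2.182 + 0.183 = 2.365 g/cm³

2.36 g/cm³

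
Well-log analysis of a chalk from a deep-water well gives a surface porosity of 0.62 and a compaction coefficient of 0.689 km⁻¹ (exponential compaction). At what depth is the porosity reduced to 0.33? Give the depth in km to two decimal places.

Invert Athy's law: Z = ln(n₀/n) / c
Z = ln(0.62/0.33) / 0.689 = ln(1.879) / 0.689 = 0.6306 / 0.689 = 0.915 km

0.92 km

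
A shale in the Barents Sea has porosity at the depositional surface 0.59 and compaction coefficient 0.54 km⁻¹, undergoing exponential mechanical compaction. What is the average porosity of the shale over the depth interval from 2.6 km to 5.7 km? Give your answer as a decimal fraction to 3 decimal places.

0.070

⟨n⟩ = (1/(Z₂−Z₁)) ∫ n₀ e^(−βZ) dZ = n₀·(e^(−β·Z₁) − e^(−β·Z₂)) / (β·(Z₂−Z₁))
e^(−0.54×2.6) = 0.2456; e^(−0.54×5.7) = 0.0461
⟨n⟩ = 0.59 × (0.2456 − 0.0461) / (0.54 × 3.1) = 0.59 × 0.1192 = 0.0703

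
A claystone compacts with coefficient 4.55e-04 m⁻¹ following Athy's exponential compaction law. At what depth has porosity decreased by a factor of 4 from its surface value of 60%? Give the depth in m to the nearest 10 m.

3050 m

Working in km (1 km = 1000 m; k in km⁻¹ = k in m⁻¹ × 1000):
phi/phi₀ = 1/4 ⇒ exp(−k·z) = 1/4 ⇒ z = ln(4) / k
z = 1.3863 / 0.455 = 3.047 km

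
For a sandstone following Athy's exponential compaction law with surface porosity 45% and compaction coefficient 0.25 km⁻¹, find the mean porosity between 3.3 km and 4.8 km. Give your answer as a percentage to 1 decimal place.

⟨φ⟩ = (1/(Z₂−Z₁)) ∫ φ₀ e^(−cZ) dZ = φ₀·(e^(−c·Z₁) − e^(−c·Z₂)) / (c·(Z₂−Z₁))
e^(−0.25×3.3) = 0.4382; e^(−0.25×4.8) = 0.3012
⟨φ⟩ = 0.45 × (0.4382 − 0.3012) / (0.25 × 1.5) = 0.45 × 0.3654 = 0.1644

16.4%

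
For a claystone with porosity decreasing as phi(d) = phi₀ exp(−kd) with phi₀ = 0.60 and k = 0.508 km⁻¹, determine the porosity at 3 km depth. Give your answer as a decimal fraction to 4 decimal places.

0.1307

phi = phi₀·exp(−k·d) = 0.6 × exp(−0.508 × 3) = 0.6 × exp(−1.524)
  = 0.6 × 0.2178 = 0.1307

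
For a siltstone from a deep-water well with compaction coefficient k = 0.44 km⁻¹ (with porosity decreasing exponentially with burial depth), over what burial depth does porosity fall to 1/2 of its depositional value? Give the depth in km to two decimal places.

1.58 km

phi/phi₀ = 1/2 ⇒ exp(−k·z) = 1/2 ⇒ z = ln(2) / k
z = 0.6931 / 0.44 = 1.575 km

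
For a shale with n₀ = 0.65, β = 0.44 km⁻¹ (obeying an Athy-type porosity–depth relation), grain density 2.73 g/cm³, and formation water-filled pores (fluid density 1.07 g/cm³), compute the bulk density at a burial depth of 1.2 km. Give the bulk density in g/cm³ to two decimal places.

Porosity at depth: n = 0.65·exp(−0.44×1.2) = 0.65×0.5898 = 0.3834
Bulk density: ρ_b = (1−n)ρ_g + n·ρ_f = 0.6166×2.73 + 0.3834×1.07
       = 1.683 + 0.410 = 2.094 g/cm³

2.09 g/cm³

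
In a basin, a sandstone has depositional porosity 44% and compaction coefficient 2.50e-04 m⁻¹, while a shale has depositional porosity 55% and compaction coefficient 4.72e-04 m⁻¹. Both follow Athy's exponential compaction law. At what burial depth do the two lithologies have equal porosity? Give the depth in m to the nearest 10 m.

1010 m

Working in km (1 km = 1000 m; k in km⁻¹ = k in m⁻¹ × 1000):
Set phi₀ₐ e^(−kₐz) = phi₀ᵦ e^(−kᵦz) ⇒ ln(phi₀ₐ/phi₀ᵦ) = (kₐ − kᵦ)·z
z = ln(0.44/0.55) / (0.25 − 0.472) = -0.2231 / -0.222 = 1.005 km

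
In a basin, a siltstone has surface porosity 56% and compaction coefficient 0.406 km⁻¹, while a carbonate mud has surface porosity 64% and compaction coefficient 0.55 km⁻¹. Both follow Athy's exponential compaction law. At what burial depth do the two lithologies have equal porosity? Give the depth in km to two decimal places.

0.93 km

Set φ₀ₐ e^(−βₐz) = φ₀ᵦ e^(−βᵦz) ⇒ ln(φ₀ₐ/φ₀ᵦ) = (βₐ − βᵦ)·z
z = ln(0.56/0.64) / (0.406 − 0.55) = -0.1335 / -0.144 = 0.927 km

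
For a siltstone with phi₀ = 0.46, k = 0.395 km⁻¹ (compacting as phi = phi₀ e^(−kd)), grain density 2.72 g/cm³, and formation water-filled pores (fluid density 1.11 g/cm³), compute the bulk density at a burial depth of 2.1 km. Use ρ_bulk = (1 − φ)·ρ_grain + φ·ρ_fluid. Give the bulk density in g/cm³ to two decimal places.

2.40 g/cm³

Porosity at depth: phi = 0.46·exp(−0.395×2.1) = 0.46×0.4363 = 0.2007
Bulk density: ρ_b = (1−phi)ρ_g + phi·ρ_f = 0.7993×2.72 + 0.2007×1.11
       = 2.174 + 0.223 = 2.397 g/cm³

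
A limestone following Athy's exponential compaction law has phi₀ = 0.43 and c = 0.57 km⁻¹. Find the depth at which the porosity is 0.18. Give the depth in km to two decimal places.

1.53 km

Invert Athy's law: Z = ln(phi₀/phi) / c
Z = ln(0.43/0.18) / 0.57 = ln(2.389) / 0.57 = 0.8708 / 0.57 = 1.528 km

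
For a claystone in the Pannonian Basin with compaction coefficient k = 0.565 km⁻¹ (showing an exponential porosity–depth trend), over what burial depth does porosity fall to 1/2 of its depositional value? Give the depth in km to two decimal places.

1.23 km

phi/phi₀ = 1/2 ⇒ exp(−k·d) = 1/2 ⇒ d = ln(2) / k
d = 0.6931 / 0.565 = 1.227 km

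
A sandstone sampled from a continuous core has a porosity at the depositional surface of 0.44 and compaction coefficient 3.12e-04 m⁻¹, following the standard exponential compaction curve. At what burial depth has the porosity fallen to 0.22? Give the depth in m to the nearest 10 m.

Working in km (1 km = 1000 m; c in km⁻¹ = c in m⁻¹ × 1000):
Invert Athy's law: Z = ln(n₀/n) / c
Z = ln(0.44/0.22) / 0.312 = ln(2) / 0.312 = 0.6931 / 0.312 = 2.222 km

2220 m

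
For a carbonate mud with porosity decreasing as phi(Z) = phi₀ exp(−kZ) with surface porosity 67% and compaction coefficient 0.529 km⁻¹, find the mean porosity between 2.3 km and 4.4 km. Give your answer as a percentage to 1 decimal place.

12.0%

⟨phi⟩ = (1/(Z₂−Z₁)) ∫ phi₀ e^(−kZ) dZ = phi₀·(e^(−k·Z₁) − e^(−k·Z₂)) / (k·(Z₂−Z₁))
e^(−0.529×2.3) = 0.2962; e^(−0.529×4.4) = 0.0975
⟨phi⟩ = 0.67 × (0.2962 − 0.0975) / (0.529 × 2.1) = 0.67 × 0.1788 = 0.1198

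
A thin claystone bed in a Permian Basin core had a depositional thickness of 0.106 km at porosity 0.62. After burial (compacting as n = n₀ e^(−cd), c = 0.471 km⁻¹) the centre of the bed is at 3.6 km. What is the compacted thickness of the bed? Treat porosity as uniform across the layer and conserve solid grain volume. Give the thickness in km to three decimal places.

Porosity at 3.6 km: n = 0.62·exp(−0.471×3.6) = 0.1138
Solid-volume conservation: h(1−n) = h₀(1−n₀) ⇒ h = h₀·(1−n₀)/(1−n)
h = 0.106 × (1 − 0.62)/(1 − 0.1138) = 0.106 × 0.4288 = 0.0455 km

0.045 km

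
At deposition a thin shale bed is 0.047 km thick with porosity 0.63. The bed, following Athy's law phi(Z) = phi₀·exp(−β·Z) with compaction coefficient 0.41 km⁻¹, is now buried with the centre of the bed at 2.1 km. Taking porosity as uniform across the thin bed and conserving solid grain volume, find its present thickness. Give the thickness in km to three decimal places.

0.024 km

Porosity at 2.1 km: phi = 0.63·exp(−0.41×2.1) = 0.2663
Solid-volume conservation: h(1−phi) = h₀(1−phi₀) ⇒ h = h₀·(1−phi₀)/(1−phi)
h = 0.047 × (1 − 0.63)/(1 − 0.2663) = 0.047 × 0.5043 = 0.0237 km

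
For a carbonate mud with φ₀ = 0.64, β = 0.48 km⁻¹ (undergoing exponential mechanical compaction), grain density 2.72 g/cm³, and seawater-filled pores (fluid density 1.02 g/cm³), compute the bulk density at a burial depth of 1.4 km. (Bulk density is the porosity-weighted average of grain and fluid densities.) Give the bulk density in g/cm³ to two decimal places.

Porosity at depth: φ = 0.64·exp(−0.48×1.4) = 0.64×0.5107 = 0.3268
Bulk density: ρ_b = (1−φ)ρ_g + φ·ρ_f = 0.6732×2.72 + 0.3268×1.02
       = 1.831 + 0.333 = 2.164 g/cm³

2.16 g/cm³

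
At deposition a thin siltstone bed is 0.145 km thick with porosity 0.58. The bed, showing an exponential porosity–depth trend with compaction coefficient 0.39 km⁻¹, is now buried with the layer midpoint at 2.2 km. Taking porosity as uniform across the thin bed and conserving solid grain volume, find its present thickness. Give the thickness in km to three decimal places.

Porosity at 2.2 km: φ = 0.58·exp(−0.39×2.2) = 0.2459
Solid-volume conservation: h(1−φ) = h₀(1−φ₀) ⇒ h = h₀·(1−φ₀)/(1−φ)
h = 0.145 × (1 − 0.58)/(1 − 0.2459) = 0.145 × 0.5570 = 0.0808 km

0.081 km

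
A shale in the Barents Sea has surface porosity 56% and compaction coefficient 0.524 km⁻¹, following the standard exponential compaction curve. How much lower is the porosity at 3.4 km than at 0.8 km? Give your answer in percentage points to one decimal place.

27.4 percentage points

n(0.8) = 0.56·e^(−0.524×0.8) = 0.3682
n(3.4) = 0.56·e^(−0.524×3.4) = 0.0943
Δn = 0.3682 − 0.0943 = 0.2740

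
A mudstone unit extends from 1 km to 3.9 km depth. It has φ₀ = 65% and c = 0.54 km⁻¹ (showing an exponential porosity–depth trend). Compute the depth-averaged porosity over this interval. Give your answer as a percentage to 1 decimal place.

⟨φ⟩ = (1/(d₂−d₁)) ∫ φ₀ e^(−cd) dd = φ₀·(e^(−c·d₁) − e^(−c·d₂)) / (c·(d₂−d₁))
e^(−0.54×1) = 0.5827; e^(−0.54×3.9) = 0.1217
⟨φ⟩ = 0.65 × (0.5827 − 0.1217) / (0.54 × 2.9) = 0.65 × 0.2944 = 0.1914

19.1%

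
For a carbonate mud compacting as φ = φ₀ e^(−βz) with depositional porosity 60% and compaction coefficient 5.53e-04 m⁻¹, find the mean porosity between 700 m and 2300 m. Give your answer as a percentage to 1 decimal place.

Working in km (1 km = 1000 m; β in km⁻¹ = β in m⁻¹ × 1000):
⟨φ⟩ = (1/(z₂−z₁)) ∫ φ₀ e^(−βz) dz = φ₀·(e^(−β·z₁) − e^(−β·z₂)) / (β·(z₂−z₁))
e^(−0.553×0.7) = 0.6790; e^(−0.553×2.3) = 0.2803
⟨φ⟩ = 0.6 × (0.6790 − 0.2803) / (0.553 × 1.6) = 0.6 × 0.4506 = 0.2704

27.0%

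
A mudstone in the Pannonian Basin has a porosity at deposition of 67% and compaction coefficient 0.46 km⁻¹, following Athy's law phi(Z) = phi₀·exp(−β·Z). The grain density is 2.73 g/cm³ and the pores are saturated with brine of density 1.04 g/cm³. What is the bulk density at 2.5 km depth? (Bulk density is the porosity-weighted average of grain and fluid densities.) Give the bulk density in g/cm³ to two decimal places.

2.37 g/cm³

Porosity at depth: phi = 0.67·exp(−0.46×2.5) = 0.67×0.3166 = 0.2121
Bulk density: ρ_b = (1−phi)ρ_g + phi·ρ_f = 0.7879×2.73 + 0.2121×1.04
       = 2.151 + 0.221 = 2.371 g/cm³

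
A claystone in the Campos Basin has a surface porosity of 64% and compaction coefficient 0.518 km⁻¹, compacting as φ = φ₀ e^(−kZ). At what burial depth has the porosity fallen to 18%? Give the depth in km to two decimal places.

2.45 km

Invert Athy's law: Z = ln(φ₀/φ) / k
Z = ln(0.64/0.18) / 0.518 = ln(3.556) / 0.518 = 1.2685 / 0.518 = 2.449 km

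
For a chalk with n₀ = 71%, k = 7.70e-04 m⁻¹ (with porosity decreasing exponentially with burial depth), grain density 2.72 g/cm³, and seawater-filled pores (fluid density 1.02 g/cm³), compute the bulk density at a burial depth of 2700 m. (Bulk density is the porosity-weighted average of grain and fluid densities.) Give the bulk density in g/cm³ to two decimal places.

2.57 g/cm³

Working in km (1 km = 1000 m; k in km⁻¹ = k in m⁻¹ × 1000):
Porosity at depth: n = 0.71·exp(−0.77×2.7) = 0.71×0.1251 = 0.0888
Bulk density: ρ_b = (1−n)ρ_g + n·ρ_f = 0.9112×2.72 + 0.0888×1.02
       = 2.478 + 0.091 = 2.569 g/cm³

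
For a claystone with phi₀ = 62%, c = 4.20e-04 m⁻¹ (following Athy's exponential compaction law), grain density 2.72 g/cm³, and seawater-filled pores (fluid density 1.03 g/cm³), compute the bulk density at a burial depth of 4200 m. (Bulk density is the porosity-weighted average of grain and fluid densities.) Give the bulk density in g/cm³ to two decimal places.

Working in km (1 km = 1000 m; c in km⁻¹ = c in m⁻¹ × 1000):
Porosity at depth: phi = 0.62·exp(−0.42×4.2) = 0.62×0.1714 = 0.1062
Bulk density: ρ_b = (1−phi)ρ_g + phi·ρ_f = 0.8938×2.72 + 0.1062×1.03
       = 2.431 + 0.109 = 2.540 g/cm³

2.54 g/cm³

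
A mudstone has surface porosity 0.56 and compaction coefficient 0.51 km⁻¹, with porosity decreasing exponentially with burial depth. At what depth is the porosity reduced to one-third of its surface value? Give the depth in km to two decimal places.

phi/phi₀ = 1/3 ⇒ exp(−c·z) = 1/3 ⇒ z = ln(3) / c
z = 1.0986 / 0.51 = 2.154 km

2.15 km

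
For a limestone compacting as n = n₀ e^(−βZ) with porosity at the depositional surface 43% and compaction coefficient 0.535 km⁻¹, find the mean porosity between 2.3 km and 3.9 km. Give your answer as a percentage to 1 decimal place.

8.4%

⟨n⟩ = (1/(Z₂−Z₁)) ∫ n₀ e^(−βZ) dZ = n₀·(e^(−β·Z₁) − e^(−β·Z₂)) / (β·(Z₂−Z₁))
e^(−0.535×2.3) = 0.2921; e^(−0.535×3.9) = 0.1241
⟨n⟩ = 0.43 × (0.2921 − 0.1241) / (0.535 × 1.6) = 0.43 × 0.1963 = 0.0844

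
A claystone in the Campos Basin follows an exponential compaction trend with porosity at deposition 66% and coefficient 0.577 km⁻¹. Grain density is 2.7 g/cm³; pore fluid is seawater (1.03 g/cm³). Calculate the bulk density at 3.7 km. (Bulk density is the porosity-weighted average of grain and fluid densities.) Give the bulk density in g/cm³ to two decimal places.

2.57 g/cm³

Porosity at depth: n = 0.66·exp(−0.577×3.7) = 0.66×0.1183 = 0.0780
Bulk density: ρ_b = (1−n)ρ_g + n·ρ_f = 0.9220×2.7 + 0.0780×1.03
       = 2.489 + 0.080 = 2.570 g/cm³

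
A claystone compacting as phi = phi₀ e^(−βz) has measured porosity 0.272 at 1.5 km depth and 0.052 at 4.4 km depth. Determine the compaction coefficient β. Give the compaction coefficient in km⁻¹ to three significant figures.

Athy: phi(z) = phi₀ e^(−βz) ⇒ phi₁/phi₂ = e^{β(z₂−z₁)} ⇒ β = ln(phi₁/phi₂)/(z₂−z₁)
β = ln(0.272/0.052) / (4.4 − 1.5) = ln(5.231) / 2.9 = 1.6546 / 2.9 = 0.5705 km⁻¹

0.571 km⁻¹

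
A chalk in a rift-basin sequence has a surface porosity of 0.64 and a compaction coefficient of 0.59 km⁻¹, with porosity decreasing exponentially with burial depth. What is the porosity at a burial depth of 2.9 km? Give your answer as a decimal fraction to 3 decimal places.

0.116

phi = phi₀·exp(−β·Z) = 0.64 × exp(−0.59 × 2.9) = 0.64 × exp(−1.711)
  = 0.64 × 0.1807 = 0.1156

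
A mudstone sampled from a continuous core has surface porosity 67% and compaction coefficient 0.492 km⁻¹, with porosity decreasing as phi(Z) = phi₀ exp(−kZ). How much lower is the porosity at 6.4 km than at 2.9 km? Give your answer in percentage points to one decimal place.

phi(2.9) = 0.67·e^(−0.492×2.9) = 0.1609
phi(6.4) = 0.67·e^(−0.492×6.4) = 0.0287
Δphi = 0.1609 − 0.0287 = 0.1321

13.2 percentage points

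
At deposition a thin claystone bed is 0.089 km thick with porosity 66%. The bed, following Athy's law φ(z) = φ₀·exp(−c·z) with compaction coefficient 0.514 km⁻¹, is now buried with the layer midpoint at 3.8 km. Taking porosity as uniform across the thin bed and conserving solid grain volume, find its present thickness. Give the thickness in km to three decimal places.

Porosity at 3.8 km: φ = 0.66·exp(−0.514×3.8) = 0.0936
Solid-volume conservation: h(1−φ) = h₀(1−φ₀) ⇒ h = h₀·(1−φ₀)/(1−φ)
h = 0.089 × (1 − 0.66)/(1 − 0.0936) = 0.089 × 0.3751 = 0.0334 km

0.033 km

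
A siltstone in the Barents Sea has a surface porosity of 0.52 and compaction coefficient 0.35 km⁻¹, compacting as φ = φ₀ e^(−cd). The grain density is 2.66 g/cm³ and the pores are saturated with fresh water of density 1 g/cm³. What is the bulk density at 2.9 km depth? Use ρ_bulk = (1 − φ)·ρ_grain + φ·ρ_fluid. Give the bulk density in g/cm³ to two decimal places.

2.35 g/cm³

Porosity at depth: φ = 0.52·exp(−0.35×2.9) = 0.52×0.3624 = 0.1884
Bulk density: ρ_b = (1−φ)ρ_g + φ·ρ_f = 0.8116×2.66 + 0.1884×1
       = 2.159 + 0.188 = 2.347 g/cm³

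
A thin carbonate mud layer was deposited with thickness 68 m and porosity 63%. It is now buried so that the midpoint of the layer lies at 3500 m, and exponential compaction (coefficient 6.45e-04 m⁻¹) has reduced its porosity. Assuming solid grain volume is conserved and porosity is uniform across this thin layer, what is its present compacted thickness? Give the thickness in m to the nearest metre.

27 m

Working in km (1 km = 1000 m; k in km⁻¹ = k in m⁻¹ × 1000):
Porosity at 3.5 km: n = 0.63·exp(−0.645×3.5) = 0.0659
Solid-volume conservation: h(1−n) = h₀(1−n₀) ⇒ h = h₀·(1−n₀)/(1−n)
h = 0.068 × (1 − 0.63)/(1 − 0.0659) = 0.068 × 0.3961 = 0.0269 km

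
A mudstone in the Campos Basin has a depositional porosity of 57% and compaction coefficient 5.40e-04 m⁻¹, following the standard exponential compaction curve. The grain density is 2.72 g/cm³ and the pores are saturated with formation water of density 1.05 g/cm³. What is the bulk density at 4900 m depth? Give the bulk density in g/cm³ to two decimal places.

2.65 g/cm³

Working in km (1 km = 1000 m; β in km⁻¹ = β in m⁻¹ × 1000):
Porosity at depth: n = 0.57·exp(−0.54×4.9) = 0.57×0.0709 = 0.0404
Bulk density: ρ_b = (1−n)ρ_g + n·ρ_f = 0.9596×2.72 + 0.0404×1.05
       = 2.610 + 0.042 = 2.652 g/cm³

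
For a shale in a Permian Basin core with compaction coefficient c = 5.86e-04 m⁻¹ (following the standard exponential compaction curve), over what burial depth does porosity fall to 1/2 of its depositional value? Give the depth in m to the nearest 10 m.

1180 m

Working in km (1 km = 1000 m; c in km⁻¹ = c in m⁻¹ × 1000):
φ/φ₀ = 1/2 ⇒ exp(−c·d) = 1/2 ⇒ d = ln(2) / c
d = 0.6931 / 0.586 = 1.183 km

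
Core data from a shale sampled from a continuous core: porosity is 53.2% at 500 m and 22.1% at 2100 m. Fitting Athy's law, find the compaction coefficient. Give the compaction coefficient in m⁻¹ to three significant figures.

Working in km (1 km = 1000 m; k in km⁻¹ = k in m⁻¹ × 1000):
Athy: n(d) = n₀ e^(−kd) ⇒ n₁/n₂ = e^{k(d₂−d₁)} ⇒ k = ln(n₁/n₂)/(d₂−d₁)
k = ln(0.532/0.221) / (2.1 − 0.5) = ln(2.407) / 1.6 = 0.8785 / 1.6 = 0.5491 km⁻¹

0.000549 m⁻¹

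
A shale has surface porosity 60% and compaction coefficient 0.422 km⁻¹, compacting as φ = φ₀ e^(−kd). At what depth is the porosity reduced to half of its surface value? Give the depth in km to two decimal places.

1.64 km

φ/φ₀ = 1/2 ⇒ exp(−k·d) = 1/2 ⇒ d = ln(2) / k
d = 0.6931 / 0.422 = 1.643 km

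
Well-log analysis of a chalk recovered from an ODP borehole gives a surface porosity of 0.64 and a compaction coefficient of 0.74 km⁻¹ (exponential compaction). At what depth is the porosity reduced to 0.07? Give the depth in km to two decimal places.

2.99 km

Invert Athy's law: Z = ln(n₀/n) / c
Z = ln(0.64/0.07) / 0.74 = ln(9.143) / 0.74 = 2.2130 / 0.74 = 2.991 km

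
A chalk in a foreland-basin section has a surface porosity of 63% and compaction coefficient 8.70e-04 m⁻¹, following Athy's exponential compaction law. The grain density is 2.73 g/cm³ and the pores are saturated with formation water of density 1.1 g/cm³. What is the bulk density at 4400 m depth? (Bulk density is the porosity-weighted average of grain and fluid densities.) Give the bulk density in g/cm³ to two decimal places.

2.71 g/cm³

Working in km (1 km = 1000 m; c in km⁻¹ = c in m⁻¹ × 1000):
Porosity at depth: φ = 0.63·exp(−0.87×4.4) = 0.63×0.0218 = 0.0137
Bulk density: ρ_b = (1−φ)ρ_g + φ·ρ_f = 0.9863×2.73 + 0.0137×1.1
       = 2.693 + 0.015 = 2.708 g/cm³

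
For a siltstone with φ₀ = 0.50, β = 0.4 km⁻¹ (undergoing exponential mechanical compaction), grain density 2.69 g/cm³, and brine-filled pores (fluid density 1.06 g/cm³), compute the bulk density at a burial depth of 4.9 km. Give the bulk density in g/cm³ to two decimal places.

Porosity at depth: φ = 0.5·exp(−0.4×4.9) = 0.5×0.1409 = 0.0704
Bulk density: ρ_b = (1−φ)ρ_g + φ·ρ_f = 0.9296×2.69 + 0.0704×1.06
       = 2.501 + 0.075 = 2.575 g/cm³

2.58 g/cm³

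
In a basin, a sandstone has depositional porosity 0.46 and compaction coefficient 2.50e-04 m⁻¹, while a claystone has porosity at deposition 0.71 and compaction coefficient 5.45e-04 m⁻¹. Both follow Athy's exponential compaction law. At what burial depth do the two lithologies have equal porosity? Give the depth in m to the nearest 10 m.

Working in km (1 km = 1000 m; β in km⁻¹ = β in m⁻¹ × 1000):
Set phi₀ₐ e^(−βₐd) = phi₀ᵦ e^(−βᵦd) ⇒ ln(phi₀ₐ/phi₀ᵦ) = (βₐ − βᵦ)·d
d = ln(0.46/0.71) / (0.25 − 0.545) = -0.4340 / -0.295 = 1.471 km

1470 m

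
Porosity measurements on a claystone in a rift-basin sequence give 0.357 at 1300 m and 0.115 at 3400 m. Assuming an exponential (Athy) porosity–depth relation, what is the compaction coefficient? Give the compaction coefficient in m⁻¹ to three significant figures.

0.000539 m⁻¹

Working in km (1 km = 1000 m; β in km⁻¹ = β in m⁻¹ × 1000):
Athy: φ(Z) = φ₀ e^(−βZ) ⇒ φ₁/φ₂ = e^{β(Z₂−Z₁)} ⇒ β = ln(φ₁/φ₂)/(Z₂−Z₁)
β = ln(0.357/0.115) / (3.4 − 1.3) = ln(3.104) / 2.1 = 1.1328 / 2.1 = 0.5394 km⁻¹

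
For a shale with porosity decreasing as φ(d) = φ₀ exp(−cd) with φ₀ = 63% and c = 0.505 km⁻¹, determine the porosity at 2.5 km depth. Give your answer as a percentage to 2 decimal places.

17.83%

φ = φ₀·exp(−c·d) = 0.63 × exp(−0.505 × 2.5) = 0.63 × exp(−1.262)
  = 0.63 × 0.2829 = 0.1783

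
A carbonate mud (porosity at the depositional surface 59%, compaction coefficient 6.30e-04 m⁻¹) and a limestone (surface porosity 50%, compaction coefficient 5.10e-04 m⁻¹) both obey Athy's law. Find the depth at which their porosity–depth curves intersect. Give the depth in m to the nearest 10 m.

1380 m

Working in km (1 km = 1000 m; c in km⁻¹ = c in m⁻¹ × 1000):
Set phi₀ₐ e^(−cₐz) = phi₀ᵦ e^(−cᵦz) ⇒ ln(phi₀ₐ/phi₀ᵦ) = (cₐ − cᵦ)·z
z = ln(0.59/0.5) / (0.63 − 0.51) = 0.1655 / 0.12 = 1.379 km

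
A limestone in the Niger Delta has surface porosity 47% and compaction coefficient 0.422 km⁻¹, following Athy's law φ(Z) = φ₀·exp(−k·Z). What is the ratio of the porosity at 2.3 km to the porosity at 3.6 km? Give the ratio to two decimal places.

φ(Z₁)/φ(Z₂) = e^(−k·Z₁)/e^(−k·Z₂) = e^{k(Z₂−Z₁)}
= exp(0.422 × 1.3) = exp(0.5486) = 1.7308

1.73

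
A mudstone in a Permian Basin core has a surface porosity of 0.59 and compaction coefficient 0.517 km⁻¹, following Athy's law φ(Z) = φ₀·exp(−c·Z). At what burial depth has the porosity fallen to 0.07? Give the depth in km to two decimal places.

4.12 km

Invert Athy's law: Z = ln(φ₀/φ) / c
Z = ln(0.59/0.07) / 0.517 = ln(8.429) / 0.517 = 2.1316 / 0.517 = 4.123 km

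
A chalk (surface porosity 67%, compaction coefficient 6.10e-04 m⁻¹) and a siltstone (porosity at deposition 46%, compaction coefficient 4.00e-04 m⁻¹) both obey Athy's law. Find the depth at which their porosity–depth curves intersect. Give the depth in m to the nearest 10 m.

Working in km (1 km = 1000 m; k in km⁻¹ = k in m⁻¹ × 1000):
Set phi₀ₐ e^(−kₐZ) = phi₀ᵦ e^(−kᵦZ) ⇒ ln(phi₀ₐ/phi₀ᵦ) = (kₐ − kᵦ)·Z
Z = ln(0.67/0.46) / (0.61 − 0.4) = 0.3761 / 0.21 = 1.791 km

1790 m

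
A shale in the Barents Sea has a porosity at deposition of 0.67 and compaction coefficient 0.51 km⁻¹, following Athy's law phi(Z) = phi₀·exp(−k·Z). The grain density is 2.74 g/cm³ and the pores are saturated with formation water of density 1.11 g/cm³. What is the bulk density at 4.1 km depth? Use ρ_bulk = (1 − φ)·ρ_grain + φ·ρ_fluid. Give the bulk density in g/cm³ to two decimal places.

2.61 g/cm³

Porosity at depth: phi = 0.67·exp(−0.51×4.1) = 0.67×0.1236 = 0.0828
Bulk density: ρ_b = (1−phi)ρ_g + phi·ρ_f = 0.9172×2.74 + 0.0828×1.11
       = 2.513 + 0.092 = 2.605 g/cm³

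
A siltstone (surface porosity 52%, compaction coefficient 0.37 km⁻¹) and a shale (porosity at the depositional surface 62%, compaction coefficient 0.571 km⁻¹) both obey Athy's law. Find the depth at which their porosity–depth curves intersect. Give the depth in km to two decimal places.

Set φ₀ₐ e^(−βₐz) = φ₀ᵦ e^(−βᵦz) ⇒ ln(φ₀ₐ/φ₀ᵦ) = (βₐ − βᵦ)·z
z = ln(0.52/0.62) / (0.37 − 0.571) = -0.1759 / -0.201 = 0.875 km

0.88 km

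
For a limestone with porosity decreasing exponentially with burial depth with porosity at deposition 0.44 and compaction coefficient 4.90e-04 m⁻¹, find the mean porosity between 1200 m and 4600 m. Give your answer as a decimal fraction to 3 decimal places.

Working in km (1 km = 1000 m; k in km⁻¹ = k in m⁻¹ × 1000):
⟨phi⟩ = (1/(Z₂−Z₁)) ∫ phi₀ e^(−kZ) dZ = phi₀·(e^(−k·Z₁) − e^(−k·Z₂)) / (k·(Z₂−Z₁))
e^(−0.49×1.2) = 0.5554; e^(−0.49×4.6) = 0.1050
⟨phi⟩ = 0.44 × (0.5554 − 0.1050) / (0.49 × 3.4) = 0.44 × 0.2704 = 0.1190

0.119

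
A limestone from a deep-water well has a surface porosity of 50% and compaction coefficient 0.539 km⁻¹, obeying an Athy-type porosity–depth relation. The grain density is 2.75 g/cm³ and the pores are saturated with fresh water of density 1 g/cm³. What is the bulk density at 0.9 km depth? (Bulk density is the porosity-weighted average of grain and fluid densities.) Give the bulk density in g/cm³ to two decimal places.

Porosity at depth: n = 0.5·exp(−0.539×0.9) = 0.5×0.6156 = 0.3078
Bulk density: ρ_b = (1−n)ρ_g + n·ρ_f = 0.6922×2.75 + 0.3078×1
       = 1.904 + 0.308 = 2.211 g/cm³

2.21 g/cm³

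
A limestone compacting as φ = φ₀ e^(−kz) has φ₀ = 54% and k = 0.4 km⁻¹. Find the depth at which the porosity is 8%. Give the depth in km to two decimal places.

4.77 km

Invert Athy's law: z = ln(φ₀/φ) / k
z = ln(0.54/0.08) / 0.4 = ln(6.75) / 0.4 = 1.9095 / 0.4 = 4.774 km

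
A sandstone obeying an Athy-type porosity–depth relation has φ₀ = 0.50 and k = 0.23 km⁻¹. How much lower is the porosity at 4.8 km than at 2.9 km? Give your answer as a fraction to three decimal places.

φ(2.9) = 0.5·e^(−0.23×2.9) = 0.2566
φ(4.8) = 0.5·e^(−0.23×4.8) = 0.1658
Δφ = 0.2566 − 0.1658 = 0.0909

0.091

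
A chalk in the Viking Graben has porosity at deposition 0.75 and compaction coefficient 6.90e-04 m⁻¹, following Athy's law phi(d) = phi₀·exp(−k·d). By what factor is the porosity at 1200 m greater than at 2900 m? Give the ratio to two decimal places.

Working in km (1 km = 1000 m; k in km⁻¹ = k in m⁻¹ × 1000):
phi(d₁)/phi(d₂) = e^(−k·d₁)/e^(−k·d₂) = e^{k(d₂−d₁)}
= exp(0.69 × 1.7) = exp(1.173) = 3.2317

3.23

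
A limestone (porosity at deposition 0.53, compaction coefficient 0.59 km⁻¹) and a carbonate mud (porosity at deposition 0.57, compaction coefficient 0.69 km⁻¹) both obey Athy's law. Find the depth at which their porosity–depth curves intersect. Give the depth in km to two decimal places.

Set φ₀ₐ e^(−kₐZ) = φ₀ᵦ e^(−kᵦZ) ⇒ ln(φ₀ₐ/φ₀ᵦ) = (kₐ − kᵦ)·Z
Z = ln(0.53/0.57) / (0.59 − 0.69) = -0.0728 / -0.1 = 0.728 km

0.73 km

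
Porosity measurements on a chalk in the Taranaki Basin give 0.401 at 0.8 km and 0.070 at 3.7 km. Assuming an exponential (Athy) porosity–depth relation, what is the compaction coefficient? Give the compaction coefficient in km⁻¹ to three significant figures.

Athy: n(d) = n₀ e^(−kd) ⇒ n₁/n₂ = e^{k(d₂−d₁)} ⇒ k = ln(n₁/n₂)/(d₂−d₁)
k = ln(0.401/0.07) / (3.7 − 0.8) = ln(5.729) / 2.9 = 1.7455 / 2.9 = 0.6019 km⁻¹

0.602 km⁻¹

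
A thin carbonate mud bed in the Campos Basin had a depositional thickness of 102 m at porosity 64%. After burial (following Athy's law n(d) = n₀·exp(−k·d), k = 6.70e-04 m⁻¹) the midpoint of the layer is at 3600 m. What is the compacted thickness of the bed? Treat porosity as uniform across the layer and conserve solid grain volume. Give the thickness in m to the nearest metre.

39 m

Working in km (1 km = 1000 m; k in km⁻¹ = k in m⁻¹ × 1000):
Porosity at 3.6 km: n = 0.64·exp(−0.67×3.6) = 0.0574
Solid-volume conservation: h(1−n) = h₀(1−n₀) ⇒ h = h₀·(1−n₀)/(1−n)
h = 0.102 × (1 − 0.64)/(1 − 0.0574) = 0.102 × 0.3819 = 0.0390 km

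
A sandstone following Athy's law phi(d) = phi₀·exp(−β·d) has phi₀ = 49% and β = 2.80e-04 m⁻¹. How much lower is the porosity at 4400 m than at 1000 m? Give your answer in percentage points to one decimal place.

Working in km (1 km = 1000 m; β in km⁻¹ = β in m⁻¹ × 1000):
phi(1) = 0.49·e^(−0.28×1) = 0.3703
phi(4.4) = 0.49·e^(−0.28×4.4) = 0.1429
Δphi = 0.3703 − 0.1429 = 0.2274

22.7 percentage points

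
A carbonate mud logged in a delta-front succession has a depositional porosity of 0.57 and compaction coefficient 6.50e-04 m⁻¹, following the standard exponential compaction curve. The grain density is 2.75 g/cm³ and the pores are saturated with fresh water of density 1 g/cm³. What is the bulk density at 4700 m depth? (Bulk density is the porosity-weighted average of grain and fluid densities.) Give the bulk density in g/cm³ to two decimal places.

2.70 g/cm³

Working in km (1 km = 1000 m; c in km⁻¹ = c in m⁻¹ × 1000):
Porosity at depth: phi = 0.57·exp(−0.65×4.7) = 0.57×0.0471 = 0.0269
Bulk density: ρ_b = (1−phi)ρ_g + phi·ρ_f = 0.9731×2.75 + 0.0269×1
       = 2.676 + 0.027 = 2.703 g/cm³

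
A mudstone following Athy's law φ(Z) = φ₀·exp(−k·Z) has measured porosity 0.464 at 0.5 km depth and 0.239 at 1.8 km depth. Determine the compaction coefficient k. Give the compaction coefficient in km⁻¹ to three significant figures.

0.510 km⁻¹

Athy: φ(Z) = φ₀ e^(−kZ) ⇒ φ₁/φ₂ = e^{k(Z₂−Z₁)} ⇒ k = ln(φ₁/φ₂)/(Z₂−Z₁)
k = ln(0.464/0.239) / (1.8 − 0.5) = ln(1.941) / 1.3 = 0.6634 / 1.3 = 0.5103 km⁻¹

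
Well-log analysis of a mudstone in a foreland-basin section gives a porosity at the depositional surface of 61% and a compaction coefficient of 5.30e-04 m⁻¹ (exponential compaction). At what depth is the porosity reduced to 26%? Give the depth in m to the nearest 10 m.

Working in km (1 km = 1000 m; c in km⁻¹ = c in m⁻¹ × 1000):
Invert Athy's law: d = ln(φ₀/φ) / c
d = ln(0.61/0.26) / 0.53 = ln(2.346) / 0.53 = 0.8528 / 0.53 = 1.609 km

1610 m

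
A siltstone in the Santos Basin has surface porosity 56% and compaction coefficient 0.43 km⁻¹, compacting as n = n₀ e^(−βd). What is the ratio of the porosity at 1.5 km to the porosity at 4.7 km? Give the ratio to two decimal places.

3.96

n(d₁)/n(d₂) = e^(−β·d₁)/e^(−β·d₂) = e^{β(d₂−d₁)}
= exp(0.43 × 3.2) = exp(1.376) = 3.9590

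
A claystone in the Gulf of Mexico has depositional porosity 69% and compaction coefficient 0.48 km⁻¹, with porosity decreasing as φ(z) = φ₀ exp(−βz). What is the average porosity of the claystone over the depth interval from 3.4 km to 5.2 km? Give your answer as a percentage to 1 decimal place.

⟨φ⟩ = (1/(z₂−z₁)) ∫ φ₀ e^(−βz) dz = φ₀·(e^(−β·z₁) − e^(−β·z₂)) / (β·(z₂−z₁))
e^(−0.48×3.4) = 0.1955; e^(−0.48×5.2) = 0.0824
⟨φ⟩ = 0.69 × (0.1955 − 0.0824) / (0.48 × 1.8) = 0.69 × 0.1309 = 0.0903

9.0%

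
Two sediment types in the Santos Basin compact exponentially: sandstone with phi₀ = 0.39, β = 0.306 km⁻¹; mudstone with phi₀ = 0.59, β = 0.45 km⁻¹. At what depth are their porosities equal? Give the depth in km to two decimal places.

2.87 km

Set phi₀ₐ e^(−βₐZ) = phi₀ᵦ e^(−βᵦZ) ⇒ ln(phi₀ₐ/phi₀ᵦ) = (βₐ − βᵦ)·Z
Z = ln(0.39/0.59) / (0.306 − 0.45) = -0.4140 / -0.144 = 2.875 km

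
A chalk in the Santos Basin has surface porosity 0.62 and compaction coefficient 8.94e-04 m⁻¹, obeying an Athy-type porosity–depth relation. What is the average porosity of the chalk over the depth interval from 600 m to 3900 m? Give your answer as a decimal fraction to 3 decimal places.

Working in km (1 km = 1000 m; k in km⁻¹ = k in m⁻¹ × 1000):
⟨n⟩ = (1/(Z₂−Z₁)) ∫ n₀ e^(−kZ) dZ = n₀·(e^(−k·Z₁) − e^(−k·Z₂)) / (k·(Z₂−Z₁))
e^(−0.894×0.6) = 0.5848; e^(−0.894×3.9) = 0.0306
⟨n⟩ = 0.62 × (0.5848 − 0.0306) / (0.894 × 3.3) = 0.62 × 0.1879 = 0.1165

0.116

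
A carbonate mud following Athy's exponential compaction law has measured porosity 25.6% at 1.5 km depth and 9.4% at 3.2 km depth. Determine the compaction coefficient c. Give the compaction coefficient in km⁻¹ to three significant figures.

Athy: n(z) = n₀ e^(−cz) ⇒ n₁/n₂ = e^{c(z₂−z₁)} ⇒ c = ln(n₁/n₂)/(z₂−z₁)
c = ln(0.256/0.094) / (3.2 − 1.5) = ln(2.723) / 1.7 = 1.0019 / 1.7 = 0.5893 km⁻¹

0.589 km⁻¹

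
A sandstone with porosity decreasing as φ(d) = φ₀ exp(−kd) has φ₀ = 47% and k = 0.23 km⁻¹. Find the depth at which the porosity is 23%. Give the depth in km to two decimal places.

Invert Athy's law: d = ln(φ₀/φ) / k
d = ln(0.47/0.23) / 0.23 = ln(2.043) / 0.23 = 0.7147 / 0.23 = 3.107 km

3.11 km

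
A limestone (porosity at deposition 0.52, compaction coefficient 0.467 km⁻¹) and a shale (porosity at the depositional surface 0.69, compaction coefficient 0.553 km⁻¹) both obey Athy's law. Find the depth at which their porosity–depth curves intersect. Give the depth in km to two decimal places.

Set phi₀ₐ e^(−βₐd) = phi₀ᵦ e^(−βᵦd) ⇒ ln(phi₀ₐ/phi₀ᵦ) = (βₐ − βᵦ)·d
d = ln(0.52/0.69) / (0.467 − 0.553) = -0.2829 / -0.086 = 3.289 km

3.29 km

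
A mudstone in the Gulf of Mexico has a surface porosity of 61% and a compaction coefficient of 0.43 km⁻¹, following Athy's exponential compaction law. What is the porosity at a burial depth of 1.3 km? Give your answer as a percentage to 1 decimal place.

34.9%

φ = φ₀·exp(−β·d) = 0.61 × exp(−0.43 × 1.3) = 0.61 × exp(−0.559)
  = 0.61 × 0.5718 = 0.3488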